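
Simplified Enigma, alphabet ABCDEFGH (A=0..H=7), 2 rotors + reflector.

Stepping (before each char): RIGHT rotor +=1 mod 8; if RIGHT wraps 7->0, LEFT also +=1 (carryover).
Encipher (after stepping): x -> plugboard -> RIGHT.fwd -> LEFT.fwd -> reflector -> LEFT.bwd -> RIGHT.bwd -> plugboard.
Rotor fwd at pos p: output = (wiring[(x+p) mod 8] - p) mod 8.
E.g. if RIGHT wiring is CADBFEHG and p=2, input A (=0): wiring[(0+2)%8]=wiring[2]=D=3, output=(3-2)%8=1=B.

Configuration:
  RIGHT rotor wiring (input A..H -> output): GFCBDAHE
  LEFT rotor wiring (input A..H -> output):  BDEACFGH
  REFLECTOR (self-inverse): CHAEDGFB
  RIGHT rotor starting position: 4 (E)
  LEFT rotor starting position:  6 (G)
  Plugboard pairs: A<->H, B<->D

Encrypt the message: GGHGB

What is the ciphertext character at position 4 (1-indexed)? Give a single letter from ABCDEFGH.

Char 1 ('G'): step: R->5, L=6; G->plug->G->R->E->L->G->refl->F->L'->D->R'->A->plug->H
Char 2 ('G'): step: R->6, L=6; G->plug->G->R->F->L->C->refl->A->L'->A->R'->C->plug->C
Char 3 ('H'): step: R->7, L=6; H->plug->A->R->F->L->C->refl->A->L'->A->R'->H->plug->A
Char 4 ('G'): step: R->0, L->7 (L advanced); G->plug->G->R->H->L->H->refl->B->L'->E->R'->H->plug->A

A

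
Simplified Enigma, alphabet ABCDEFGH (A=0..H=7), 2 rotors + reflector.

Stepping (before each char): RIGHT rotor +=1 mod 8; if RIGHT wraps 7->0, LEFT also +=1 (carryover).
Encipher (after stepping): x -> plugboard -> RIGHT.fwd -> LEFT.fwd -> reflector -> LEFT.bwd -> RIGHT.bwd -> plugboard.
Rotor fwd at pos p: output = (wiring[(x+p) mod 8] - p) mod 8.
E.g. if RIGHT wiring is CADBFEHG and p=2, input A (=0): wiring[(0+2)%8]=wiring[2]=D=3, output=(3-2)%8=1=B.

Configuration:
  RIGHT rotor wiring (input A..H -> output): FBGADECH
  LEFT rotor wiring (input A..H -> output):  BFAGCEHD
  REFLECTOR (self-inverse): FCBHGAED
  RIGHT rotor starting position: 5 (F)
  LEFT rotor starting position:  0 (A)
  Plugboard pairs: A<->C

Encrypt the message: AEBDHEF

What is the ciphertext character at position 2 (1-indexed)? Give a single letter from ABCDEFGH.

Char 1 ('A'): step: R->6, L=0; A->plug->C->R->H->L->D->refl->H->L'->G->R'->H->plug->H
Char 2 ('E'): step: R->7, L=0; E->plug->E->R->B->L->F->refl->A->L'->C->R'->C->plug->A

A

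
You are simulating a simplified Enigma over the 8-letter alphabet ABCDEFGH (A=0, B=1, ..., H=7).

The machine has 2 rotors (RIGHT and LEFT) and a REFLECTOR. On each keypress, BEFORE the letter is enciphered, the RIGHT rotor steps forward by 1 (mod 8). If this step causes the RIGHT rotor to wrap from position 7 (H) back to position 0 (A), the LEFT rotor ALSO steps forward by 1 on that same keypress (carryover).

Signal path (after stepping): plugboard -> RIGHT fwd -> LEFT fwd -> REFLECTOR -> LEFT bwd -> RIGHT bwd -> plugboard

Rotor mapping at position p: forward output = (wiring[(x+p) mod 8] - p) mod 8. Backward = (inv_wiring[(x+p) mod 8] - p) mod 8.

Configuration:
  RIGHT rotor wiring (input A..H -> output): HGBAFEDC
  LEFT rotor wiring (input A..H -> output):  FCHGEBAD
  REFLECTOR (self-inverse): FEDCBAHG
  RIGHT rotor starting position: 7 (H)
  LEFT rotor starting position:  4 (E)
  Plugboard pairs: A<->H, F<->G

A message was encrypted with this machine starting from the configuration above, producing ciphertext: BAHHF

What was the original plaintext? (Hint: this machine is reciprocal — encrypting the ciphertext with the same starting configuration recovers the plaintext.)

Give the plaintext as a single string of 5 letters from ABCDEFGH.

Answer: DBDCH

Derivation:
Char 1 ('B'): step: R->0, L->5 (L advanced); B->plug->B->R->G->L->B->refl->E->L'->A->R'->D->plug->D
Char 2 ('A'): step: R->1, L=5; A->plug->H->R->G->L->B->refl->E->L'->A->R'->B->plug->B
Char 3 ('H'): step: R->2, L=5; H->plug->A->R->H->L->H->refl->G->L'->C->R'->D->plug->D
Char 4 ('H'): step: R->3, L=5; H->plug->A->R->F->L->C->refl->D->L'->B->R'->C->plug->C
Char 5 ('F'): step: R->4, L=5; F->plug->G->R->F->L->C->refl->D->L'->B->R'->A->plug->H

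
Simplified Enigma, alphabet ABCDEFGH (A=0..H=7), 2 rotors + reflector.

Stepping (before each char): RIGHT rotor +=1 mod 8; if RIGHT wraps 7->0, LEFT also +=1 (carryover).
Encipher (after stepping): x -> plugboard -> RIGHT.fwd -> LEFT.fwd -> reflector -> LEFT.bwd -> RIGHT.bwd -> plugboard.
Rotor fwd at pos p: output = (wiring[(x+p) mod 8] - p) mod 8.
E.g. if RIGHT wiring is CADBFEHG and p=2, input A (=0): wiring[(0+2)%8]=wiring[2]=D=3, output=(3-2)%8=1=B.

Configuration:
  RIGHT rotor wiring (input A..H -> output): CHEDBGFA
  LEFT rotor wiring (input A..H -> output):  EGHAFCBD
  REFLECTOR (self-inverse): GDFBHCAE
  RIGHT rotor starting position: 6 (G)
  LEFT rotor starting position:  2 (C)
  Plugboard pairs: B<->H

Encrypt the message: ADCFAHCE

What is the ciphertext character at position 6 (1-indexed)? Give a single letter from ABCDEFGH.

Char 1 ('A'): step: R->7, L=2; A->plug->A->R->B->L->G->refl->A->L'->D->R'->B->plug->H
Char 2 ('D'): step: R->0, L->3 (L advanced); D->plug->D->R->D->L->G->refl->A->L'->E->R'->C->plug->C
Char 3 ('C'): step: R->1, L=3; C->plug->C->R->C->L->H->refl->E->L'->H->R'->G->plug->G
Char 4 ('F'): step: R->2, L=3; F->plug->F->R->G->L->D->refl->B->L'->F->R'->H->plug->B
Char 5 ('A'): step: R->3, L=3; A->plug->A->R->A->L->F->refl->C->L'->B->R'->H->plug->B
Char 6 ('H'): step: R->4, L=3; H->plug->B->R->C->L->H->refl->E->L'->H->R'->H->plug->B

B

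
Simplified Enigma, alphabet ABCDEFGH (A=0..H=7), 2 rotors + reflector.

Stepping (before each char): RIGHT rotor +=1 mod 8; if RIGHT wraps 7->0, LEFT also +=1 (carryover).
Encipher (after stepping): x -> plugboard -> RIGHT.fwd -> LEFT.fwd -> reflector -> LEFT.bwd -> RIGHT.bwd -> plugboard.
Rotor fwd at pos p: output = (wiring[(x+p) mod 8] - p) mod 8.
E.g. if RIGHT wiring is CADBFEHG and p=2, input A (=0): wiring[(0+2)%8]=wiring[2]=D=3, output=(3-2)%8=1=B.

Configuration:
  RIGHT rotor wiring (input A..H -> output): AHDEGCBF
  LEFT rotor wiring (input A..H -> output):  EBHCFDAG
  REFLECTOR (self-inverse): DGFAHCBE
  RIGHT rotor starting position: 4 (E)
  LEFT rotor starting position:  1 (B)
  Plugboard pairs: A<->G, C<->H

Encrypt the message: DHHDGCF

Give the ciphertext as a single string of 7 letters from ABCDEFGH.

Answer: GDFHFEH

Derivation:
Char 1 ('D'): step: R->5, L=1; D->plug->D->R->D->L->E->refl->H->L'->F->R'->A->plug->G
Char 2 ('H'): step: R->6, L=1; H->plug->C->R->C->L->B->refl->G->L'->B->R'->D->plug->D
Char 3 ('H'): step: R->7, L=1; H->plug->C->R->A->L->A->refl->D->L'->H->R'->F->plug->F
Char 4 ('D'): step: R->0, L->2 (L advanced); D->plug->D->R->E->L->G->refl->B->L'->D->R'->C->plug->H
Char 5 ('G'): step: R->1, L=2; G->plug->A->R->G->L->C->refl->F->L'->A->R'->F->plug->F
Char 6 ('C'): step: R->2, L=2; C->plug->H->R->F->L->E->refl->H->L'->H->R'->E->plug->E
Char 7 ('F'): step: R->3, L=2; F->plug->F->R->F->L->E->refl->H->L'->H->R'->C->plug->H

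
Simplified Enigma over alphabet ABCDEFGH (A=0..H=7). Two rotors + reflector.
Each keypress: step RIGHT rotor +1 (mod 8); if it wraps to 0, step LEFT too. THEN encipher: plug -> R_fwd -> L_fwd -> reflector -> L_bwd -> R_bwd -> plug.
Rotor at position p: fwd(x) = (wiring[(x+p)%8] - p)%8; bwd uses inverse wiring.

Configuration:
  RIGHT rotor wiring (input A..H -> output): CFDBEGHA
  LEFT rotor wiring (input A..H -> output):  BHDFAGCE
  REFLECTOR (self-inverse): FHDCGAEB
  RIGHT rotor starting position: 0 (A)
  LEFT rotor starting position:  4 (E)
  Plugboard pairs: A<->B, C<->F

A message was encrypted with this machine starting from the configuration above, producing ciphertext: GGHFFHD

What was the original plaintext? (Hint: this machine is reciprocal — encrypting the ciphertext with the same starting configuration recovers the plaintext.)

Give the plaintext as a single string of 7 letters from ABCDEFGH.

Char 1 ('G'): step: R->1, L=4; G->plug->G->R->H->L->B->refl->H->L'->G->R'->F->plug->C
Char 2 ('G'): step: R->2, L=4; G->plug->G->R->A->L->E->refl->G->L'->C->R'->C->plug->F
Char 3 ('H'): step: R->3, L=4; H->plug->H->R->A->L->E->refl->G->L'->C->R'->G->plug->G
Char 4 ('F'): step: R->4, L=4; F->plug->C->R->D->L->A->refl->F->L'->E->R'->D->plug->D
Char 5 ('F'): step: R->5, L=4; F->plug->C->R->D->L->A->refl->F->L'->E->R'->G->plug->G
Char 6 ('H'): step: R->6, L=4; H->plug->H->R->A->L->E->refl->G->L'->C->R'->B->plug->A
Char 7 ('D'): step: R->7, L=4; D->plug->D->R->E->L->F->refl->A->L'->D->R'->B->plug->A

Answer: CFGDGAA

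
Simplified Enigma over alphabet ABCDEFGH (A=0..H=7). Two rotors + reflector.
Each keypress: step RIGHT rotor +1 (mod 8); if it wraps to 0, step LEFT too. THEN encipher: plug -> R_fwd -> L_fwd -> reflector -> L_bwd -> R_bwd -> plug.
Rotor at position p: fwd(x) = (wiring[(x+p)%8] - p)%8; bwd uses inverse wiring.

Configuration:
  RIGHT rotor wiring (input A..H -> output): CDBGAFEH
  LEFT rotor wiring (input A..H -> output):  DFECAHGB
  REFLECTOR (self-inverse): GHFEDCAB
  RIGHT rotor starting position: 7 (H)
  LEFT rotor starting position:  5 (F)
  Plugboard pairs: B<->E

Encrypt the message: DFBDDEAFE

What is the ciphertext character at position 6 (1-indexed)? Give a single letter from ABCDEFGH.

Char 1 ('D'): step: R->0, L->6 (L advanced); D->plug->D->R->G->L->C->refl->F->L'->C->R'->A->plug->A
Char 2 ('F'): step: R->1, L=6; F->plug->F->R->D->L->H->refl->B->L'->H->R'->D->plug->D
Char 3 ('B'): step: R->2, L=6; B->plug->E->R->C->L->F->refl->C->L'->G->R'->C->plug->C
Char 4 ('D'): step: R->3, L=6; D->plug->D->R->B->L->D->refl->E->L'->F->R'->B->plug->E
Char 5 ('D'): step: R->4, L=6; D->plug->D->R->D->L->H->refl->B->L'->H->R'->F->plug->F
Char 6 ('E'): step: R->5, L=6; E->plug->B->R->H->L->B->refl->H->L'->D->R'->H->plug->H

H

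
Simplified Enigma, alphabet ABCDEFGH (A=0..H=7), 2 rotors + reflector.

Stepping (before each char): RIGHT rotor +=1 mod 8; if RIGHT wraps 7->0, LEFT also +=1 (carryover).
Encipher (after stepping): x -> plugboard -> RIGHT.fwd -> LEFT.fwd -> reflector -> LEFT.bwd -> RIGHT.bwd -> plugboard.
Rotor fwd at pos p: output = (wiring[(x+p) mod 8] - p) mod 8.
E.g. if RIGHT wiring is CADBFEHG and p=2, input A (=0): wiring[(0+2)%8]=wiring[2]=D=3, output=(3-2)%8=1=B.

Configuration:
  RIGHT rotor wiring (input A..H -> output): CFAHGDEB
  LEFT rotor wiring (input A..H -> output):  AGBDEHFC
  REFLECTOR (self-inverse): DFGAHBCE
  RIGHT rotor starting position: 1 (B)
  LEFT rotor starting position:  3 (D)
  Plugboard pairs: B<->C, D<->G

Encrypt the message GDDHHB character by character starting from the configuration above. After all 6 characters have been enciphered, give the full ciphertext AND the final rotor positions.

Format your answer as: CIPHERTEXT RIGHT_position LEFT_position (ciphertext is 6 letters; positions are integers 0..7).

Answer: CAAGFE 7 3

Derivation:
Char 1 ('G'): step: R->2, L=3; G->plug->D->R->B->L->B->refl->F->L'->F->R'->B->plug->C
Char 2 ('D'): step: R->3, L=3; D->plug->G->R->C->L->E->refl->H->L'->E->R'->A->plug->A
Char 3 ('D'): step: R->4, L=3; D->plug->G->R->E->L->H->refl->E->L'->C->R'->A->plug->A
Char 4 ('H'): step: R->5, L=3; H->plug->H->R->B->L->B->refl->F->L'->F->R'->D->plug->G
Char 5 ('H'): step: R->6, L=3; H->plug->H->R->F->L->F->refl->B->L'->B->R'->F->plug->F
Char 6 ('B'): step: R->7, L=3; B->plug->C->R->G->L->D->refl->A->L'->A->R'->E->plug->E
Final: ciphertext=CAAGFE, RIGHT=7, LEFT=3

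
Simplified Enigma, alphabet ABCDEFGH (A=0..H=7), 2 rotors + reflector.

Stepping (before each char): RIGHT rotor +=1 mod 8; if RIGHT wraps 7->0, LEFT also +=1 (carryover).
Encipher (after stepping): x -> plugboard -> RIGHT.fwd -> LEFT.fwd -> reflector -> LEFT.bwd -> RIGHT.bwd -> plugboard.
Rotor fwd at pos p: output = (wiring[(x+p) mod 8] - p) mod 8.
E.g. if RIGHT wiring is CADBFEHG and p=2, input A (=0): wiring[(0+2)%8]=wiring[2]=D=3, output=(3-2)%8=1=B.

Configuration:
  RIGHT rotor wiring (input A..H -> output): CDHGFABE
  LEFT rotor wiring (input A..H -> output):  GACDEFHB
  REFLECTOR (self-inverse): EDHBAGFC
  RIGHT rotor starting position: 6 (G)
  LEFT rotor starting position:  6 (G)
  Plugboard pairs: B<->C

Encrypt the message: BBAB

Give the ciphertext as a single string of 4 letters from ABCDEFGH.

Answer: HHGF

Derivation:
Char 1 ('B'): step: R->7, L=6; B->plug->C->R->E->L->E->refl->A->L'->C->R'->H->plug->H
Char 2 ('B'): step: R->0, L->7 (L advanced); B->plug->C->R->H->L->A->refl->E->L'->E->R'->H->plug->H
Char 3 ('A'): step: R->1, L=7; A->plug->A->R->C->L->B->refl->D->L'->D->R'->G->plug->G
Char 4 ('B'): step: R->2, L=7; B->plug->C->R->D->L->D->refl->B->L'->C->R'->F->plug->F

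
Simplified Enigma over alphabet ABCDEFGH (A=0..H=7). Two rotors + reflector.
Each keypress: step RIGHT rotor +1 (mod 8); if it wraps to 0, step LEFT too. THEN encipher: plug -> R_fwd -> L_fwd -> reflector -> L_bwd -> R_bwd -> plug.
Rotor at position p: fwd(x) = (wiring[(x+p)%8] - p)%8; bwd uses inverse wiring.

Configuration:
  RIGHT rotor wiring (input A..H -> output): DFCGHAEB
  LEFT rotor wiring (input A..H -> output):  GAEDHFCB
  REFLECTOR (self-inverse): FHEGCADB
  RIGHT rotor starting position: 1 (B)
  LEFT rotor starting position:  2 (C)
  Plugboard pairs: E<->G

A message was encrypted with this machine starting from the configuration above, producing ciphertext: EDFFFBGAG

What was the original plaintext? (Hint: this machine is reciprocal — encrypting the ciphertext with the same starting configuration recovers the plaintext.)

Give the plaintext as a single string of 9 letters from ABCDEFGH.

Answer: CCDEAAACE

Derivation:
Char 1 ('E'): step: R->2, L=2; E->plug->G->R->B->L->B->refl->H->L'->F->R'->C->plug->C
Char 2 ('D'): step: R->3, L=2; D->plug->D->R->B->L->B->refl->H->L'->F->R'->C->plug->C
Char 3 ('F'): step: R->4, L=2; F->plug->F->R->B->L->B->refl->H->L'->F->R'->D->plug->D
Char 4 ('F'): step: R->5, L=2; F->plug->F->R->F->L->H->refl->B->L'->B->R'->G->plug->E
Char 5 ('F'): step: R->6, L=2; F->plug->F->R->A->L->C->refl->E->L'->G->R'->A->plug->A
Char 6 ('B'): step: R->7, L=2; B->plug->B->R->E->L->A->refl->F->L'->C->R'->A->plug->A
Char 7 ('G'): step: R->0, L->3 (L advanced); G->plug->E->R->H->L->B->refl->H->L'->D->R'->A->plug->A
Char 8 ('A'): step: R->1, L=3; A->plug->A->R->E->L->G->refl->D->L'->F->R'->C->plug->C
Char 9 ('G'): step: R->2, L=3; G->plug->E->R->C->L->C->refl->E->L'->B->R'->G->plug->E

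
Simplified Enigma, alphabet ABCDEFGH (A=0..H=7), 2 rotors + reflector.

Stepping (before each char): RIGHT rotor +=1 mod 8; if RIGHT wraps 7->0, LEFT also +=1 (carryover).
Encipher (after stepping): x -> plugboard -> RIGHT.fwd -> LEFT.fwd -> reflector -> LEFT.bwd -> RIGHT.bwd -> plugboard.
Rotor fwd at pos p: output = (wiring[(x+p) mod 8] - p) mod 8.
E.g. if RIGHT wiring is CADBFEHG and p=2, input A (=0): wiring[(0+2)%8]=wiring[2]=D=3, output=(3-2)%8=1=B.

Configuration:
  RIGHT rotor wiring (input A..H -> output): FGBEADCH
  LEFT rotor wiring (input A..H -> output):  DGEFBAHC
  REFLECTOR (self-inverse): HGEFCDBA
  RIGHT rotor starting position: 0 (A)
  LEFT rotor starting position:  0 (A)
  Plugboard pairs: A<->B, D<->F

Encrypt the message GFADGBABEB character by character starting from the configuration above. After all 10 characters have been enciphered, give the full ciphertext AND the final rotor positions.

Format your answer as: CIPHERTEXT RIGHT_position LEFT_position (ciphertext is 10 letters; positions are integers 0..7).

Char 1 ('G'): step: R->1, L=0; G->plug->G->R->G->L->H->refl->A->L'->F->R'->A->plug->B
Char 2 ('F'): step: R->2, L=0; F->plug->D->R->B->L->G->refl->B->L'->E->R'->H->plug->H
Char 3 ('A'): step: R->3, L=0; A->plug->B->R->F->L->A->refl->H->L'->G->R'->H->plug->H
Char 4 ('D'): step: R->4, L=0; D->plug->F->R->C->L->E->refl->C->L'->H->R'->B->plug->A
Char 5 ('G'): step: R->5, L=0; G->plug->G->R->H->L->C->refl->E->L'->C->R'->C->plug->C
Char 6 ('B'): step: R->6, L=0; B->plug->A->R->E->L->B->refl->G->L'->B->R'->B->plug->A
Char 7 ('A'): step: R->7, L=0; A->plug->B->R->G->L->H->refl->A->L'->F->R'->E->plug->E
Char 8 ('B'): step: R->0, L->1 (L advanced); B->plug->A->R->F->L->G->refl->B->L'->G->R'->B->plug->A
Char 9 ('E'): step: R->1, L=1; E->plug->E->R->C->L->E->refl->C->L'->H->R'->D->plug->F
Char 10 ('B'): step: R->2, L=1; B->plug->A->R->H->L->C->refl->E->L'->C->R'->B->plug->A
Final: ciphertext=BHHACAEAFA, RIGHT=2, LEFT=1

Answer: BHHACAEAFA 2 1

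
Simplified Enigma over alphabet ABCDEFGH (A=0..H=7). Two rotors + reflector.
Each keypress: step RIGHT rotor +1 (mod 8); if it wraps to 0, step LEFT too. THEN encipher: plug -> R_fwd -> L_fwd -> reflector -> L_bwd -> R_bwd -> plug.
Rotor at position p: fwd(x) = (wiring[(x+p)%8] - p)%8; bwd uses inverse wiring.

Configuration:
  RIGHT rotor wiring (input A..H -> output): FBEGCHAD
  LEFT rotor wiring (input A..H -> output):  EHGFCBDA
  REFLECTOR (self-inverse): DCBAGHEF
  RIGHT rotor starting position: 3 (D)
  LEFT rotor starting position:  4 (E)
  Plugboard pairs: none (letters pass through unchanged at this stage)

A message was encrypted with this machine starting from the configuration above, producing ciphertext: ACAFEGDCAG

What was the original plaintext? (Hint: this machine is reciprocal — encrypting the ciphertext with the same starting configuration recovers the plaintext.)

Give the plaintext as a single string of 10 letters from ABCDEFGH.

Answer: DFHGDEBDHD

Derivation:
Char 1 ('A'): step: R->4, L=4; A->plug->A->R->G->L->C->refl->B->L'->H->R'->D->plug->D
Char 2 ('C'): step: R->5, L=4; C->plug->C->R->G->L->C->refl->B->L'->H->R'->F->plug->F
Char 3 ('A'): step: R->6, L=4; A->plug->A->R->C->L->H->refl->F->L'->B->R'->H->plug->H
Char 4 ('F'): step: R->7, L=4; F->plug->F->R->D->L->E->refl->G->L'->A->R'->G->plug->G
Char 5 ('E'): step: R->0, L->5 (L advanced); E->plug->E->R->C->L->D->refl->A->L'->G->R'->D->plug->D
Char 6 ('G'): step: R->1, L=5; G->plug->G->R->C->L->D->refl->A->L'->G->R'->E->plug->E
Char 7 ('D'): step: R->2, L=5; D->plug->D->R->F->L->B->refl->C->L'->E->R'->B->plug->B
Char 8 ('C'): step: R->3, L=5; C->plug->C->R->E->L->C->refl->B->L'->F->R'->D->plug->D
Char 9 ('A'): step: R->4, L=5; A->plug->A->R->G->L->A->refl->D->L'->C->R'->H->plug->H
Char 10 ('G'): step: R->5, L=5; G->plug->G->R->B->L->G->refl->E->L'->A->R'->D->plug->D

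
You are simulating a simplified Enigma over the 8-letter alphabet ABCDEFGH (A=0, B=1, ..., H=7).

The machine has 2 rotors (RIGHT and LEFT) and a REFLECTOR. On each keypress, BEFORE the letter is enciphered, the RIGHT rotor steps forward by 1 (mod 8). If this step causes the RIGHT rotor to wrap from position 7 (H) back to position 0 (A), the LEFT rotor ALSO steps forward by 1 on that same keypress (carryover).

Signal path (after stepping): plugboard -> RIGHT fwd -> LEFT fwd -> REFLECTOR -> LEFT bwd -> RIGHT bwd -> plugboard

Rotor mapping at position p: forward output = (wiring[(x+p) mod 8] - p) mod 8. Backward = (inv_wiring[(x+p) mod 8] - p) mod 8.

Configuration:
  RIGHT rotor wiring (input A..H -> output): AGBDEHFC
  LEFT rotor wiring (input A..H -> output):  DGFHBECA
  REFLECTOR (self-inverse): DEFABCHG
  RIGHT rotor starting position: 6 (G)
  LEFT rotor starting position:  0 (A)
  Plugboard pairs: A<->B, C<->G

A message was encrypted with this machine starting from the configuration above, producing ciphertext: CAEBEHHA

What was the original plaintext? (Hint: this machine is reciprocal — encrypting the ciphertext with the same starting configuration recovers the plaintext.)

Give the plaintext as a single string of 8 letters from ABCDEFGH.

Answer: GHGFBBAE

Derivation:
Char 1 ('C'): step: R->7, L=0; C->plug->G->R->A->L->D->refl->A->L'->H->R'->C->plug->G
Char 2 ('A'): step: R->0, L->1 (L advanced); A->plug->B->R->G->L->H->refl->G->L'->C->R'->H->plug->H
Char 3 ('E'): step: R->1, L=1; E->plug->E->R->G->L->H->refl->G->L'->C->R'->C->plug->G
Char 4 ('B'): step: R->2, L=1; B->plug->A->R->H->L->C->refl->F->L'->A->R'->F->plug->F
Char 5 ('E'): step: R->3, L=1; E->plug->E->R->H->L->C->refl->F->L'->A->R'->A->plug->B
Char 6 ('H'): step: R->4, L=1; H->plug->H->R->H->L->C->refl->F->L'->A->R'->A->plug->B
Char 7 ('H'): step: R->5, L=1; H->plug->H->R->H->L->C->refl->F->L'->A->R'->B->plug->A
Char 8 ('A'): step: R->6, L=1; A->plug->B->R->E->L->D->refl->A->L'->D->R'->E->plug->E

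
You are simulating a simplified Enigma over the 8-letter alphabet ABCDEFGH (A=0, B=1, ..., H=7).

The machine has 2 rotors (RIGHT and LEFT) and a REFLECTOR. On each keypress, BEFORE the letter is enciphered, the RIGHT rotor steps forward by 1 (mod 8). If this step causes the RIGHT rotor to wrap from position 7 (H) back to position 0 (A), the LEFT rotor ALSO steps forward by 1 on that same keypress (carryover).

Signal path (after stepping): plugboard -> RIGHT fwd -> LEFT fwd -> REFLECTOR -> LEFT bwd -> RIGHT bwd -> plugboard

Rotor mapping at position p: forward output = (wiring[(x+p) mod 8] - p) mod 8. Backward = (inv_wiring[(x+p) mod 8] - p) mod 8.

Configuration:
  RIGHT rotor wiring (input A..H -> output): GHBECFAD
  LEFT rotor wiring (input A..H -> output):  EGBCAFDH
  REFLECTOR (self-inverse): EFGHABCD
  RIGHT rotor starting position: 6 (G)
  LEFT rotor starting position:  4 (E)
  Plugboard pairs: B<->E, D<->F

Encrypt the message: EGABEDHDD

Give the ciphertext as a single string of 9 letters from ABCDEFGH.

Char 1 ('E'): step: R->7, L=4; E->plug->B->R->H->L->G->refl->C->L'->F->R'->E->plug->B
Char 2 ('G'): step: R->0, L->5 (L advanced); G->plug->G->R->A->L->A->refl->E->L'->F->R'->F->plug->D
Char 3 ('A'): step: R->1, L=5; A->plug->A->R->G->L->F->refl->B->L'->E->R'->E->plug->B
Char 4 ('B'): step: R->2, L=5; B->plug->E->R->G->L->F->refl->B->L'->E->R'->G->plug->G
Char 5 ('E'): step: R->3, L=5; E->plug->B->R->H->L->D->refl->H->L'->D->R'->F->plug->D
Char 6 ('D'): step: R->4, L=5; D->plug->F->R->D->L->H->refl->D->L'->H->R'->D->plug->F
Char 7 ('H'): step: R->5, L=5; H->plug->H->R->F->L->E->refl->A->L'->A->R'->A->plug->A
Char 8 ('D'): step: R->6, L=5; D->plug->F->R->G->L->F->refl->B->L'->E->R'->G->plug->G
Char 9 ('D'): step: R->7, L=5; D->plug->F->R->D->L->H->refl->D->L'->H->R'->B->plug->E

Answer: BDBGDFAGE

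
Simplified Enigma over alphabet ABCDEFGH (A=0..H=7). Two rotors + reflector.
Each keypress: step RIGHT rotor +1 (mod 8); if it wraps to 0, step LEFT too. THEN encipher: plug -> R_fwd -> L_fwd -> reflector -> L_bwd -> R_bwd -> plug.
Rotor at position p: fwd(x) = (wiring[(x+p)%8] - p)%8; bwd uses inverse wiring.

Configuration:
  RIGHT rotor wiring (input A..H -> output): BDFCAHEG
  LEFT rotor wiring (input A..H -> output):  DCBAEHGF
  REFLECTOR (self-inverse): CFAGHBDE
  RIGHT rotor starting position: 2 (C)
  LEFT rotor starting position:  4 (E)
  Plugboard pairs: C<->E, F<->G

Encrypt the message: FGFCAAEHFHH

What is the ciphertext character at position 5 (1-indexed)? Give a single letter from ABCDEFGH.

Char 1 ('F'): step: R->3, L=4; F->plug->G->R->A->L->A->refl->C->L'->C->R'->H->plug->H
Char 2 ('G'): step: R->4, L=4; G->plug->F->R->H->L->E->refl->H->L'->E->R'->A->plug->A
Char 3 ('F'): step: R->5, L=4; F->plug->G->R->F->L->G->refl->D->L'->B->R'->C->plug->E
Char 4 ('C'): step: R->6, L=4; C->plug->E->R->H->L->E->refl->H->L'->E->R'->F->plug->G
Char 5 ('A'): step: R->7, L=4; A->plug->A->R->H->L->E->refl->H->L'->E->R'->C->plug->E

E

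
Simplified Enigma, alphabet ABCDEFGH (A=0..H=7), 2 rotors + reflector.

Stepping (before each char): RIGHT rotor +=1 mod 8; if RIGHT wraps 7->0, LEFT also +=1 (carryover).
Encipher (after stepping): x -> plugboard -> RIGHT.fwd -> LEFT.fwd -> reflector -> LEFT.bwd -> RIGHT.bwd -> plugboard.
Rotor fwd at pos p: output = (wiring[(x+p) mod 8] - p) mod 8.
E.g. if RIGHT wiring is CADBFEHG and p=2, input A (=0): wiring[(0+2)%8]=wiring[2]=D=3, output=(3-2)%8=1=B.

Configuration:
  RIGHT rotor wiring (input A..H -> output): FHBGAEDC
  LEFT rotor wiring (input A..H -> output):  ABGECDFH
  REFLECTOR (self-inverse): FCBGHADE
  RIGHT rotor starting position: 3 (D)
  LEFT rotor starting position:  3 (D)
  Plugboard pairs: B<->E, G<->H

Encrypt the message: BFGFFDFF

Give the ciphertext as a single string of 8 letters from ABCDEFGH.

Char 1 ('B'): step: R->4, L=3; B->plug->E->R->B->L->H->refl->E->L'->E->R'->A->plug->A
Char 2 ('F'): step: R->5, L=3; F->plug->F->R->E->L->E->refl->H->L'->B->R'->G->plug->H
Char 3 ('G'): step: R->6, L=3; G->plug->H->R->G->L->G->refl->D->L'->H->R'->C->plug->C
Char 4 ('F'): step: R->7, L=3; F->plug->F->R->B->L->H->refl->E->L'->E->R'->H->plug->G
Char 5 ('F'): step: R->0, L->4 (L advanced); F->plug->F->R->E->L->E->refl->H->L'->B->R'->C->plug->C
Char 6 ('D'): step: R->1, L=4; D->plug->D->R->H->L->A->refl->F->L'->F->R'->C->plug->C
Char 7 ('F'): step: R->2, L=4; F->plug->F->R->A->L->G->refl->D->L'->D->R'->G->plug->H
Char 8 ('F'): step: R->3, L=4; F->plug->F->R->C->L->B->refl->C->L'->G->R'->H->plug->G

Answer: AHCGCCHG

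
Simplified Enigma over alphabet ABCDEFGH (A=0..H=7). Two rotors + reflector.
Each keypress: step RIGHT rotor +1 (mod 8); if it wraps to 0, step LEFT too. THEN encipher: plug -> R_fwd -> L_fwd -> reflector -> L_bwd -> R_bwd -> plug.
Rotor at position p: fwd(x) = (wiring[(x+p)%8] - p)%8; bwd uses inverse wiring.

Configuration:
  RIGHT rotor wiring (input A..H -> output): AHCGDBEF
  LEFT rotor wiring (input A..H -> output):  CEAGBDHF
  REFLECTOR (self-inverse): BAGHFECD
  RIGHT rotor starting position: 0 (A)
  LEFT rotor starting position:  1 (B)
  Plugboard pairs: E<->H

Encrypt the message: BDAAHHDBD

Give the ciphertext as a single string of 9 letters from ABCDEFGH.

Answer: HFEFEGHAC

Derivation:
Char 1 ('B'): step: R->1, L=1; B->plug->B->R->B->L->H->refl->D->L'->A->R'->E->plug->H
Char 2 ('D'): step: R->2, L=1; D->plug->D->R->H->L->B->refl->A->L'->D->R'->F->plug->F
Char 3 ('A'): step: R->3, L=1; A->plug->A->R->D->L->A->refl->B->L'->H->R'->H->plug->E
Char 4 ('A'): step: R->4, L=1; A->plug->A->R->H->L->B->refl->A->L'->D->R'->F->plug->F
Char 5 ('H'): step: R->5, L=1; H->plug->E->R->C->L->F->refl->E->L'->G->R'->H->plug->E
Char 6 ('H'): step: R->6, L=1; H->plug->E->R->E->L->C->refl->G->L'->F->R'->G->plug->G
Char 7 ('D'): step: R->7, L=1; D->plug->D->R->D->L->A->refl->B->L'->H->R'->E->plug->H
Char 8 ('B'): step: R->0, L->2 (L advanced); B->plug->B->R->H->L->C->refl->G->L'->A->R'->A->plug->A
Char 9 ('D'): step: R->1, L=2; D->plug->D->R->C->L->H->refl->D->L'->F->R'->C->plug->C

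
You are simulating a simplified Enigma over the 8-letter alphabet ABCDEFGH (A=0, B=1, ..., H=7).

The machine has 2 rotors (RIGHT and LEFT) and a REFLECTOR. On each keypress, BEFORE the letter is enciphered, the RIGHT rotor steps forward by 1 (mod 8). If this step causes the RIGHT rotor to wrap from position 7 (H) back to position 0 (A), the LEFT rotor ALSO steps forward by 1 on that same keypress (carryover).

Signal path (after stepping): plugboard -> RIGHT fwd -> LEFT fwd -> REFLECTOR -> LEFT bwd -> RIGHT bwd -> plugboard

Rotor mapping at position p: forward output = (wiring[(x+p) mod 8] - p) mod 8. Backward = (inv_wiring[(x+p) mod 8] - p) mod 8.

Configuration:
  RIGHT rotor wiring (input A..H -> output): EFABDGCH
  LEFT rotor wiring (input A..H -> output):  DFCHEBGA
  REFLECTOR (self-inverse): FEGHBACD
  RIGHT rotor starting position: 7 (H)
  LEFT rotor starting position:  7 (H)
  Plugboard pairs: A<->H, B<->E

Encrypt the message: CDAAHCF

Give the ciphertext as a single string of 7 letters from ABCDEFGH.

Answer: BGBBFAA

Derivation:
Char 1 ('C'): step: R->0, L->0 (L advanced); C->plug->C->R->A->L->D->refl->H->L'->D->R'->E->plug->B
Char 2 ('D'): step: R->1, L=0; D->plug->D->R->C->L->C->refl->G->L'->G->R'->G->plug->G
Char 3 ('A'): step: R->2, L=0; A->plug->H->R->D->L->H->refl->D->L'->A->R'->E->plug->B
Char 4 ('A'): step: R->3, L=0; A->plug->H->R->F->L->B->refl->E->L'->E->R'->E->plug->B
Char 5 ('H'): step: R->4, L=0; H->plug->A->R->H->L->A->refl->F->L'->B->R'->F->plug->F
Char 6 ('C'): step: R->5, L=0; C->plug->C->R->C->L->C->refl->G->L'->G->R'->H->plug->A
Char 7 ('F'): step: R->6, L=0; F->plug->F->R->D->L->H->refl->D->L'->A->R'->H->plug->A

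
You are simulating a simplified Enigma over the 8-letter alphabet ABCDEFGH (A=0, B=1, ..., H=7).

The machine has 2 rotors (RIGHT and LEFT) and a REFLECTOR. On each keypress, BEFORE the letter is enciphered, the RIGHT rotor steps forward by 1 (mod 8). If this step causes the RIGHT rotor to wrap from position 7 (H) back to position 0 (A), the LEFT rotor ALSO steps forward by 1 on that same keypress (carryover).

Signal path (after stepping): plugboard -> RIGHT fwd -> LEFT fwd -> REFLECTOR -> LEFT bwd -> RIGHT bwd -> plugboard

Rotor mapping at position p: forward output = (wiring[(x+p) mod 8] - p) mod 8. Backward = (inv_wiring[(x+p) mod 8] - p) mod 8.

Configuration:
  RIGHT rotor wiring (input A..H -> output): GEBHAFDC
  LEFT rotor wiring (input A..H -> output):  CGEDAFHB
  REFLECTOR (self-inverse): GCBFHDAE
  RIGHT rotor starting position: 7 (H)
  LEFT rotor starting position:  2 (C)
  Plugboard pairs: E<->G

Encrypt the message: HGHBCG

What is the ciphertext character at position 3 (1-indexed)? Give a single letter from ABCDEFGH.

Char 1 ('H'): step: R->0, L->3 (L advanced); H->plug->H->R->C->L->C->refl->B->L'->H->R'->D->plug->D
Char 2 ('G'): step: R->1, L=3; G->plug->E->R->E->L->G->refl->A->L'->A->R'->B->plug->B
Char 3 ('H'): step: R->2, L=3; H->plug->H->R->C->L->C->refl->B->L'->H->R'->A->plug->A

A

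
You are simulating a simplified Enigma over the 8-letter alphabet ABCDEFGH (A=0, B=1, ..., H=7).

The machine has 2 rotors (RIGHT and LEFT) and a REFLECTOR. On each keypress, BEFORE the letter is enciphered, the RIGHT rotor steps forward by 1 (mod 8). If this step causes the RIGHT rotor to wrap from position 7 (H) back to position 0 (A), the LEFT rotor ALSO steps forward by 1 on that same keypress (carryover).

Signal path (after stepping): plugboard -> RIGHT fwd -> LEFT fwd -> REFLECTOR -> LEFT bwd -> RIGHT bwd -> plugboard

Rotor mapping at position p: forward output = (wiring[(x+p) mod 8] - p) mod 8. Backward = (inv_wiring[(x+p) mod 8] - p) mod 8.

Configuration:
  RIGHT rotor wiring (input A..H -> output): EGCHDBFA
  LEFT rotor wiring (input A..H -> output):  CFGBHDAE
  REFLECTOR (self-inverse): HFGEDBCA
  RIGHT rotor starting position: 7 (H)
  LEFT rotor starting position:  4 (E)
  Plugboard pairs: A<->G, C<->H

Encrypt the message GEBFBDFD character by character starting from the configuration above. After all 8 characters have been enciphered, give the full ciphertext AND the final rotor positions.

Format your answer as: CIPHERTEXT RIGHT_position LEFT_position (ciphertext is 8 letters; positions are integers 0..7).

Answer: HAEHCBHB 7 5

Derivation:
Char 1 ('G'): step: R->0, L->5 (L advanced); G->plug->A->R->E->L->A->refl->H->L'->C->R'->C->plug->H
Char 2 ('E'): step: R->1, L=5; E->plug->E->R->A->L->G->refl->C->L'->H->R'->G->plug->A
Char 3 ('B'): step: R->2, L=5; B->plug->B->R->F->L->B->refl->F->L'->D->R'->E->plug->E
Char 4 ('F'): step: R->3, L=5; F->plug->F->R->B->L->D->refl->E->L'->G->R'->C->plug->H
Char 5 ('B'): step: R->4, L=5; B->plug->B->R->F->L->B->refl->F->L'->D->R'->H->plug->C
Char 6 ('D'): step: R->5, L=5; D->plug->D->R->H->L->C->refl->G->L'->A->R'->B->plug->B
Char 7 ('F'): step: R->6, L=5; F->plug->F->R->B->L->D->refl->E->L'->G->R'->C->plug->H
Char 8 ('D'): step: R->7, L=5; D->plug->D->R->D->L->F->refl->B->L'->F->R'->B->plug->B
Final: ciphertext=HAEHCBHB, RIGHT=7, LEFT=5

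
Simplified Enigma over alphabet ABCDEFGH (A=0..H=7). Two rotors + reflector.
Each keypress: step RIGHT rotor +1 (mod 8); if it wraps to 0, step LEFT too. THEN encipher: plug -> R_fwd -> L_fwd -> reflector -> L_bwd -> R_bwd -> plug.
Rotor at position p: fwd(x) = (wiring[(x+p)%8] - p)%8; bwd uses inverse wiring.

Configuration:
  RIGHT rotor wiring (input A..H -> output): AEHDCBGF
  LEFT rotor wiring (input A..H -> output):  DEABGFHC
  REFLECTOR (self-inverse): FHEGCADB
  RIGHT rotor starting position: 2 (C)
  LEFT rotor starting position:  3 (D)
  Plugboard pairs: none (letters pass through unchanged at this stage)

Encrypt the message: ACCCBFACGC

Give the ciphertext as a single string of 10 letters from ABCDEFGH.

Char 1 ('A'): step: R->3, L=3; A->plug->A->R->A->L->G->refl->D->L'->B->R'->G->plug->G
Char 2 ('C'): step: R->4, L=3; C->plug->C->R->C->L->C->refl->E->L'->D->R'->G->plug->G
Char 3 ('C'): step: R->5, L=3; C->plug->C->R->A->L->G->refl->D->L'->B->R'->B->plug->B
Char 4 ('C'): step: R->6, L=3; C->plug->C->R->C->L->C->refl->E->L'->D->R'->H->plug->H
Char 5 ('B'): step: R->7, L=3; B->plug->B->R->B->L->D->refl->G->L'->A->R'->D->plug->D
Char 6 ('F'): step: R->0, L->4 (L advanced); F->plug->F->R->B->L->B->refl->H->L'->E->R'->B->plug->B
Char 7 ('A'): step: R->1, L=4; A->plug->A->R->D->L->G->refl->D->L'->C->R'->C->plug->C
Char 8 ('C'): step: R->2, L=4; C->plug->C->R->A->L->C->refl->E->L'->G->R'->G->plug->G
Char 9 ('G'): step: R->3, L=4; G->plug->G->R->B->L->B->refl->H->L'->E->R'->H->plug->H
Char 10 ('C'): step: R->4, L=4; C->plug->C->R->C->L->D->refl->G->L'->D->R'->G->plug->G

Answer: GGBHDBCGHG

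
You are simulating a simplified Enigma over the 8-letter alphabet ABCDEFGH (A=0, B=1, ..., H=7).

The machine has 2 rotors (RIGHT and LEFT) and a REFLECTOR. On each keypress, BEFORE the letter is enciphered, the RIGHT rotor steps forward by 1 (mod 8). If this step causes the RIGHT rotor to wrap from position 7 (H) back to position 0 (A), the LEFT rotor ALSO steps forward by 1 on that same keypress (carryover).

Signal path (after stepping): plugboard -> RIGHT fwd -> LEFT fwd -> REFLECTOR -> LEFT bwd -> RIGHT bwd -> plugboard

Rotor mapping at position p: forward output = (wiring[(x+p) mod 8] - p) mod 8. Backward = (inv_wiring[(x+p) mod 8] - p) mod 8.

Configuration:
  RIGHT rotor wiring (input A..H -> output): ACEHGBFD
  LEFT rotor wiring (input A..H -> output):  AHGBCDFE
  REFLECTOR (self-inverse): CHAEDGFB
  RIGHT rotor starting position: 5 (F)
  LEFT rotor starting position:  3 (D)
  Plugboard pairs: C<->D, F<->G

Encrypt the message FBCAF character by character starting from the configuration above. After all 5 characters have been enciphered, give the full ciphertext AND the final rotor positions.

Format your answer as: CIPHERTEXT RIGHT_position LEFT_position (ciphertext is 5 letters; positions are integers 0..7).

Char 1 ('F'): step: R->6, L=3; F->plug->G->R->A->L->G->refl->F->L'->F->R'->B->plug->B
Char 2 ('B'): step: R->7, L=3; B->plug->B->R->B->L->H->refl->B->L'->E->R'->A->plug->A
Char 3 ('C'): step: R->0, L->4 (L advanced); C->plug->D->R->H->L->F->refl->G->L'->A->R'->A->plug->A
Char 4 ('A'): step: R->1, L=4; A->plug->A->R->B->L->H->refl->B->L'->C->R'->G->plug->F
Char 5 ('F'): step: R->2, L=4; F->plug->G->R->G->L->C->refl->A->L'->D->R'->E->plug->E
Final: ciphertext=BAAFE, RIGHT=2, LEFT=4

Answer: BAAFE 2 4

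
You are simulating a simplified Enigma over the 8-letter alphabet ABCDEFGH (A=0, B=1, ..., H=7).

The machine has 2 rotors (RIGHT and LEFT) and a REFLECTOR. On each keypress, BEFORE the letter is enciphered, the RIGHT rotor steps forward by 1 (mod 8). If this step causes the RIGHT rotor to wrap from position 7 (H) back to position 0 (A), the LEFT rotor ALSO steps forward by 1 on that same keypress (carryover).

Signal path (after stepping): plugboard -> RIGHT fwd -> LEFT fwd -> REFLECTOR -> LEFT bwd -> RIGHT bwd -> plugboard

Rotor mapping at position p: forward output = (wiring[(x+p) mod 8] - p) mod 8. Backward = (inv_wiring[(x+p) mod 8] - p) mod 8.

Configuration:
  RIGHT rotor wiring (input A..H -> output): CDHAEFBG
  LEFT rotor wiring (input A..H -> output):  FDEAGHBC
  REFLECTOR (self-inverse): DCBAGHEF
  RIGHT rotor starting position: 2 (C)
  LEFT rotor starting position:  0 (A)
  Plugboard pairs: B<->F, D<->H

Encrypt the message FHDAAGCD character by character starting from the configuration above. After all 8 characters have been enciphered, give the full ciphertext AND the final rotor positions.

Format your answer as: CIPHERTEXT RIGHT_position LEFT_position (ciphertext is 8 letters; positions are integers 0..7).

Char 1 ('F'): step: R->3, L=0; F->plug->B->R->B->L->D->refl->A->L'->D->R'->E->plug->E
Char 2 ('H'): step: R->4, L=0; H->plug->D->R->C->L->E->refl->G->L'->E->R'->H->plug->D
Char 3 ('D'): step: R->5, L=0; D->plug->H->R->H->L->C->refl->B->L'->G->R'->E->plug->E
Char 4 ('A'): step: R->6, L=0; A->plug->A->R->D->L->A->refl->D->L'->B->R'->E->plug->E
Char 5 ('A'): step: R->7, L=0; A->plug->A->R->H->L->C->refl->B->L'->G->R'->G->plug->G
Char 6 ('G'): step: R->0, L->1 (L advanced); G->plug->G->R->B->L->D->refl->A->L'->F->R'->F->plug->B
Char 7 ('C'): step: R->1, L=1; C->plug->C->R->H->L->E->refl->G->L'->E->R'->E->plug->E
Char 8 ('D'): step: R->2, L=1; D->plug->H->R->B->L->D->refl->A->L'->F->R'->A->plug->A
Final: ciphertext=EDEEGBEA, RIGHT=2, LEFT=1

Answer: EDEEGBEA 2 1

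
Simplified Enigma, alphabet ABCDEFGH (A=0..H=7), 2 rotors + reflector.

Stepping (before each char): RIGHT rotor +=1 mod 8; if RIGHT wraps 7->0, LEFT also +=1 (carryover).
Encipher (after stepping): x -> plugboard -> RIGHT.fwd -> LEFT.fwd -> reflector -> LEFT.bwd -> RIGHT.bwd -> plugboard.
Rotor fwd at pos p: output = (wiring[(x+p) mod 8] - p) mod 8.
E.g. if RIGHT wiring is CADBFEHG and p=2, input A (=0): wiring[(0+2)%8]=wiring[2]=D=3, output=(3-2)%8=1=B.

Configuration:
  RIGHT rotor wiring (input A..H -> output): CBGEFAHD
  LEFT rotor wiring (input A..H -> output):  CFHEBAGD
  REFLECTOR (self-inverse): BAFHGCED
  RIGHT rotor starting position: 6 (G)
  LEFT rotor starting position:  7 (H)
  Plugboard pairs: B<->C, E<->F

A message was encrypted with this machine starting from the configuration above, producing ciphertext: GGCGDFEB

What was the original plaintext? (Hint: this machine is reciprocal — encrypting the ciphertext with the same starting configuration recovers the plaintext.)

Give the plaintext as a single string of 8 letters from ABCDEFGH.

Char 1 ('G'): step: R->7, L=7; G->plug->G->R->B->L->D->refl->H->L'->H->R'->D->plug->D
Char 2 ('G'): step: R->0, L->0 (L advanced); G->plug->G->R->H->L->D->refl->H->L'->C->R'->A->plug->A
Char 3 ('C'): step: R->1, L=0; C->plug->B->R->F->L->A->refl->B->L'->E->R'->D->plug->D
Char 4 ('G'): step: R->2, L=0; G->plug->G->R->A->L->C->refl->F->L'->B->R'->F->plug->E
Char 5 ('D'): step: R->3, L=0; D->plug->D->R->E->L->B->refl->A->L'->F->R'->C->plug->B
Char 6 ('F'): step: R->4, L=0; F->plug->E->R->G->L->G->refl->E->L'->D->R'->C->plug->B
Char 7 ('E'): step: R->5, L=0; E->plug->F->R->B->L->F->refl->C->L'->A->R'->H->plug->H
Char 8 ('B'): step: R->6, L=0; B->plug->C->R->E->L->B->refl->A->L'->F->R'->B->plug->C

Answer: DADEBBHC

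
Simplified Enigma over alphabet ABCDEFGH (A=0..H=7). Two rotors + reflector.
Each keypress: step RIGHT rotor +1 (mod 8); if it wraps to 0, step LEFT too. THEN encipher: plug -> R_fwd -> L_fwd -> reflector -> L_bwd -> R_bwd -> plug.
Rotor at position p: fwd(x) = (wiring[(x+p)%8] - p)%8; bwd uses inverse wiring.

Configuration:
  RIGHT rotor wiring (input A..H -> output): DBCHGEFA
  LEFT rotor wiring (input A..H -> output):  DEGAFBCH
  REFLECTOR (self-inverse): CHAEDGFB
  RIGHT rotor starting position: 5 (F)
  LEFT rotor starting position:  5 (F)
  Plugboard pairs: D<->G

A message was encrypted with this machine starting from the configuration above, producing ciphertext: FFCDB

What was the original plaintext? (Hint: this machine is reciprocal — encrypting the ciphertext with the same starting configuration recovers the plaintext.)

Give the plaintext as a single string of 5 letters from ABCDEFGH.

Char 1 ('F'): step: R->6, L=5; F->plug->F->R->B->L->F->refl->G->L'->D->R'->D->plug->G
Char 2 ('F'): step: R->7, L=5; F->plug->F->R->H->L->A->refl->C->L'->C->R'->C->plug->C
Char 3 ('C'): step: R->0, L->6 (L advanced); C->plug->C->R->C->L->F->refl->G->L'->D->R'->A->plug->A
Char 4 ('D'): step: R->1, L=6; D->plug->G->R->H->L->D->refl->E->L'->A->R'->A->plug->A
Char 5 ('B'): step: R->2, L=6; B->plug->B->R->F->L->C->refl->A->L'->E->R'->C->plug->C

Answer: GCAAC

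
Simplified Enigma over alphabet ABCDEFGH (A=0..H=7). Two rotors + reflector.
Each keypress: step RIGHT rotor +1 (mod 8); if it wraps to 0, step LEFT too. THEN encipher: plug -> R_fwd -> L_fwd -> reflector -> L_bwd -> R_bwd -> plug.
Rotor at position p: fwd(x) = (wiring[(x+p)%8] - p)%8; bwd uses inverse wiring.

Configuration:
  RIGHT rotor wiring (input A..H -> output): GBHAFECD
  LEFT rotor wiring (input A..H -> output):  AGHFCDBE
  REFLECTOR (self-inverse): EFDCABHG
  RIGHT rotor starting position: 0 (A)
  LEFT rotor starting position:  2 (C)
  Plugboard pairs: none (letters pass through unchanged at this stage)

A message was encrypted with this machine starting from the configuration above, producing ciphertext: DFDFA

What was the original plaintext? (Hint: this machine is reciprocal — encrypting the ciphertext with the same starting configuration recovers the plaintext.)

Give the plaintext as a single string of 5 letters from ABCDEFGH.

Char 1 ('D'): step: R->1, L=2; D->plug->D->R->E->L->H->refl->G->L'->G->R'->B->plug->B
Char 2 ('F'): step: R->2, L=2; F->plug->F->R->B->L->D->refl->C->L'->F->R'->A->plug->A
Char 3 ('D'): step: R->3, L=2; D->plug->D->R->H->L->E->refl->A->L'->C->R'->B->plug->B
Char 4 ('F'): step: R->4, L=2; F->plug->F->R->F->L->C->refl->D->L'->B->R'->A->plug->A
Char 5 ('A'): step: R->5, L=2; A->plug->A->R->H->L->E->refl->A->L'->C->R'->F->plug->F

Answer: BABAF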